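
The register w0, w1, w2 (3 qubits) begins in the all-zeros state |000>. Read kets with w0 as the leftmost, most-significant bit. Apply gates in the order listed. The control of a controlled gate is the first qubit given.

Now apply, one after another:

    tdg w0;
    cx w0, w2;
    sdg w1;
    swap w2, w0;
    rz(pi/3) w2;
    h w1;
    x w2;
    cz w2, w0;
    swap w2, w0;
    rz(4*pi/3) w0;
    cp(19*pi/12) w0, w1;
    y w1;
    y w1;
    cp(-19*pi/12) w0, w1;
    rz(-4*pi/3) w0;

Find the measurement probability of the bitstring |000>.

A full measurement returns |000> with probability 0. Key observation: gates 10-15 undo each other exactly, leaving only the rest of the circuit to track.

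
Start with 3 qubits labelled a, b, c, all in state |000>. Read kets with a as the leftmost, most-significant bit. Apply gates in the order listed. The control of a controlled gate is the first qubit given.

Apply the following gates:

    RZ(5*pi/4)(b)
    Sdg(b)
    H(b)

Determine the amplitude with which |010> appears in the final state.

The amplitude on |010> is -sqrt(2)*exp(3*I*pi/8)/2.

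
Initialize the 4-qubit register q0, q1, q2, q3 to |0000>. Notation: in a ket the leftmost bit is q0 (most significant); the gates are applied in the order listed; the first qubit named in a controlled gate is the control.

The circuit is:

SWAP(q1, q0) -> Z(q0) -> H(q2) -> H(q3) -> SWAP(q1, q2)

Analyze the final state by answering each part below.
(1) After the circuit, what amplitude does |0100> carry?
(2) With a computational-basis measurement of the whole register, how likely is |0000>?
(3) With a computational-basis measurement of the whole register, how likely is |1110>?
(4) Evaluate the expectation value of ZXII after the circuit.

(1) The final state's coefficient on |0100> equals 1/2.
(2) The probability of measuring |0000> is 1/4.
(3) The probability of measuring |1110> is 0.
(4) In the final state, ZXII has expectation 1.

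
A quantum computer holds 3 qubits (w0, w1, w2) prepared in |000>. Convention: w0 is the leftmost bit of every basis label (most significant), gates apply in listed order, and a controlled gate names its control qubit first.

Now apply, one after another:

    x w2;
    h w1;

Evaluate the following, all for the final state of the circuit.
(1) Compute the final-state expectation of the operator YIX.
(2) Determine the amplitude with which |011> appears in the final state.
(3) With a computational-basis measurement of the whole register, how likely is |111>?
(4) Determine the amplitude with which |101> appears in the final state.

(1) The observable YIX averages to 0.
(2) The final state's coefficient on |011> equals sqrt(2)/2.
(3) The probability of measuring |111> is 0.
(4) The final state's coefficient on |101> equals 0.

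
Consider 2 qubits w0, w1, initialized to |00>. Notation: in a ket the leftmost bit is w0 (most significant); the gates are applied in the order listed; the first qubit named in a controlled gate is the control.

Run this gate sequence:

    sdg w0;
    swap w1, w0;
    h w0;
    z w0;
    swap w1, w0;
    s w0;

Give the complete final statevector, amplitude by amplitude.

The final amplitudes are sqrt(2)/2 on |00>, -sqrt(2)/2 on |01>, 0 on |10>, 0 on |11>.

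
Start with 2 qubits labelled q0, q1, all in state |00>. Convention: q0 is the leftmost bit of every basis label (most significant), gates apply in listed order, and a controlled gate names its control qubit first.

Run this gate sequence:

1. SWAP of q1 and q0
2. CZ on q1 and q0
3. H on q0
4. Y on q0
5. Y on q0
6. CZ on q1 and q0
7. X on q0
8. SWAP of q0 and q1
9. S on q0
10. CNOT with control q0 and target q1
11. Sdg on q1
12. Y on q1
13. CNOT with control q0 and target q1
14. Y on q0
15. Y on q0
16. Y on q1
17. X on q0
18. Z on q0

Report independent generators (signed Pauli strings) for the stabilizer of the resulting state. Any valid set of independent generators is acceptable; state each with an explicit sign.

The final state is stabilized by the group generated by -IY, -ZI; other independent generating sets are equally valid.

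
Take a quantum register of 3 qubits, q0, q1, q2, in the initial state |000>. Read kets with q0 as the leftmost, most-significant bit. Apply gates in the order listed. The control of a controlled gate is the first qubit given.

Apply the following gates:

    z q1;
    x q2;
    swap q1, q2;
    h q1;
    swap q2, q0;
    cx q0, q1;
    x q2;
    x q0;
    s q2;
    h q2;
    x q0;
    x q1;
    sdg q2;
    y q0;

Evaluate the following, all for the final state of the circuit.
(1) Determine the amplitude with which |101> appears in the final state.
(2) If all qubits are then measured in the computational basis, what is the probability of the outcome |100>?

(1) The final state's coefficient on |101> equals I/2.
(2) The probability of measuring |100> is 1/4.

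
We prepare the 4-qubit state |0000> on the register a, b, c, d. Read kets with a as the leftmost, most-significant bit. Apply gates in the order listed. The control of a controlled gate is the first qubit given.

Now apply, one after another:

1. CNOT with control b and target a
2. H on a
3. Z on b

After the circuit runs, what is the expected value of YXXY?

The expectation value of YXXY is 0.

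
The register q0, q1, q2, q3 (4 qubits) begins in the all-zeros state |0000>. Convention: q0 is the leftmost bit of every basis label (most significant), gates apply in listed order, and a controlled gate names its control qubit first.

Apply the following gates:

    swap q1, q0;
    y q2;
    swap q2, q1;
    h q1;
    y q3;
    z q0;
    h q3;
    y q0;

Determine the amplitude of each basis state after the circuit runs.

The resulting statevector has amplitude -I/2 on |1000>, I/2 on |1001>, I/2 on |1100>, -I/2 on |1101>, and 0 on every other basis state.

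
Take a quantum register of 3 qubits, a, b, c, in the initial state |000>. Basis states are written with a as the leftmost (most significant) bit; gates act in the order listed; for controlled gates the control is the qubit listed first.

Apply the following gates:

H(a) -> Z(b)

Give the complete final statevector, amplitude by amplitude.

The final amplitudes are sqrt(2)/2 on |000>, sqrt(2)/2 on |100>, and 0 on every other basis state.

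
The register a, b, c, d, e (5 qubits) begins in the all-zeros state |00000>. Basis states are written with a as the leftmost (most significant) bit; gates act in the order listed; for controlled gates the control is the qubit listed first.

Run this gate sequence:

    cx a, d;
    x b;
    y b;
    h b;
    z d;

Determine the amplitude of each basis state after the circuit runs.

The resulting statevector has amplitude -sqrt(2)*I/2 on |00000>, -sqrt(2)*I/2 on |01000>, and 0 on every other basis state.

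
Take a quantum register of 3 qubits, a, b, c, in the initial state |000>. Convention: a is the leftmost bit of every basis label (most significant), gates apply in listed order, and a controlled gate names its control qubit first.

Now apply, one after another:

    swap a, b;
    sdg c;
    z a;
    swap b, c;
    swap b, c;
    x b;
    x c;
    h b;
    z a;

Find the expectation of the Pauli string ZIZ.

The expectation value of ZIZ is -1. Key observation: the block from step 4 through step 5 cancels to the identity and can be dropped.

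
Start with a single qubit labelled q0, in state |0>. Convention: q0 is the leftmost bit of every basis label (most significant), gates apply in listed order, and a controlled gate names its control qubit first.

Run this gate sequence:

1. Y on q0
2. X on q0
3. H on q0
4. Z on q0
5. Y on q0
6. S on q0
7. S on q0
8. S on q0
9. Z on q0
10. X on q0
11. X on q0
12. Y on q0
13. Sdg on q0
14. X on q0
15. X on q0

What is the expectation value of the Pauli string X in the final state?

In the final state, X has expectation 1. Key observation: the block from step 10 through step 11 cancels to the identity and can be dropped.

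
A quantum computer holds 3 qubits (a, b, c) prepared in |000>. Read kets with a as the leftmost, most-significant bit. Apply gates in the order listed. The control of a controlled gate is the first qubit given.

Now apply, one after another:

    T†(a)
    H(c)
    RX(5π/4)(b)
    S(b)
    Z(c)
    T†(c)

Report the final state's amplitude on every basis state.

The resulting statevector has amplitude -sqrt(4 - 2*sqrt(2))/4 on |000>, -sqrt(4 - 2*sqrt(2))*exp(3*I*pi/4)/4 on |001>, sqrt(2*sqrt(2) + 4)/4 on |010>, sqrt(2*sqrt(2) + 4)*exp(3*I*pi/4)/4 on |011>, 0 on |100>, 0 on |101>, 0 on |110>, 0 on |111>.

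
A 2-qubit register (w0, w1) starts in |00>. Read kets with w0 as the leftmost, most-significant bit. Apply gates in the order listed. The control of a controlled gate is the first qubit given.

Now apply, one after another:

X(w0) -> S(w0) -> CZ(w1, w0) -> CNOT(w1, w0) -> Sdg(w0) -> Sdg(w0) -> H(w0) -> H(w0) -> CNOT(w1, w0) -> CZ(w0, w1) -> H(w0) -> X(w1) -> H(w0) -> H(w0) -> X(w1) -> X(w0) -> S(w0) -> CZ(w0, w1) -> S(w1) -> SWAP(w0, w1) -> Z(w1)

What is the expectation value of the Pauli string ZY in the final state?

The expectation value of ZY is 1. Key observation: gates 12-15 undo each other exactly, leaving only the rest of the circuit to track.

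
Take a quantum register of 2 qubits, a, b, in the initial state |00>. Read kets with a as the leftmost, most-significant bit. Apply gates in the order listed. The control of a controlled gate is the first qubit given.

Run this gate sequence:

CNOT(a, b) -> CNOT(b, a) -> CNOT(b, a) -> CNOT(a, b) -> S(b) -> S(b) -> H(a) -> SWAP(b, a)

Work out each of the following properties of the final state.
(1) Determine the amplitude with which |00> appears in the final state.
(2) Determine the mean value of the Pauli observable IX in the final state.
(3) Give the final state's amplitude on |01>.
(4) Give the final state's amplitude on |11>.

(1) The amplitude on |00> is sqrt(2)/2. Key observation: gates 1-4 undo each other exactly, leaving only the rest of the circuit to track.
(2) In the final state, IX has expectation 1.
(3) |01> carries amplitude sqrt(2)/2 in the final state.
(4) The final state's coefficient on |11> equals 0.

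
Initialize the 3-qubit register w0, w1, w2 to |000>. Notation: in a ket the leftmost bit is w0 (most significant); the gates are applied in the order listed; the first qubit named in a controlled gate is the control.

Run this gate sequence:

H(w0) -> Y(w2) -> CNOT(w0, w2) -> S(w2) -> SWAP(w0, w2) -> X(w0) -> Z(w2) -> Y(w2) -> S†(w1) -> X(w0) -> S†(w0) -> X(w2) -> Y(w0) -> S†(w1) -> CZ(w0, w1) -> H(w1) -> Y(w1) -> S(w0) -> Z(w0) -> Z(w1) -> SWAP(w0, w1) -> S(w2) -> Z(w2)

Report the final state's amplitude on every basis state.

After the circuit, the state carries amplitude 1/2 on |000>, 0 on |001>, 0 on |010>, 1/2 on |011>, 1/2 on |100>, 0 on |101>, 0 on |110>, 1/2 on |111>.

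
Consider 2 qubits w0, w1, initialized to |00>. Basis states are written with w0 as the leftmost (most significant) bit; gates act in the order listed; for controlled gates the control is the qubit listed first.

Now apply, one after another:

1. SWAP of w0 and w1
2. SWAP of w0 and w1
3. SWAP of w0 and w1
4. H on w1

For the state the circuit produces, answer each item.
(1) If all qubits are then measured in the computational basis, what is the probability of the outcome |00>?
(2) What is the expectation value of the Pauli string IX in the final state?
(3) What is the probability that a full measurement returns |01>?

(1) A full measurement returns |00> with probability 1/2. Key observation: gates 1-2 undo each other exactly, leaving only the rest of the circuit to track.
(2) The expectation value of IX is 1.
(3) The probability of measuring |01> is 1/2.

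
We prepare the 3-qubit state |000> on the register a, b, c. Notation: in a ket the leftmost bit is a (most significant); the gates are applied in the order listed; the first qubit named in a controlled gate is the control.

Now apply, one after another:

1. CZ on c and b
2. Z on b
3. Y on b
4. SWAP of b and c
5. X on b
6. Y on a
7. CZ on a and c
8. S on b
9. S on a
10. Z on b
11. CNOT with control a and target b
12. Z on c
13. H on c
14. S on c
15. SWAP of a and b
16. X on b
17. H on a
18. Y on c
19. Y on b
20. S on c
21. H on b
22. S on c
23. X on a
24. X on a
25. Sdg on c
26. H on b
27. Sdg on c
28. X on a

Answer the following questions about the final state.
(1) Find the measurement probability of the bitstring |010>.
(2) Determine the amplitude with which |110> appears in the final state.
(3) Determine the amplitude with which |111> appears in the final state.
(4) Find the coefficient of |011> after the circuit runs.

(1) The probability of measuring |010> is 1/4. Key observation: gates 21-26 undo each other exactly, leaving only the rest of the circuit to track.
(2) The final state's coefficient on |110> equals I/2.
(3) The final state's coefficient on |111> equals 1/2.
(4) The amplitude on |011> is 1/2.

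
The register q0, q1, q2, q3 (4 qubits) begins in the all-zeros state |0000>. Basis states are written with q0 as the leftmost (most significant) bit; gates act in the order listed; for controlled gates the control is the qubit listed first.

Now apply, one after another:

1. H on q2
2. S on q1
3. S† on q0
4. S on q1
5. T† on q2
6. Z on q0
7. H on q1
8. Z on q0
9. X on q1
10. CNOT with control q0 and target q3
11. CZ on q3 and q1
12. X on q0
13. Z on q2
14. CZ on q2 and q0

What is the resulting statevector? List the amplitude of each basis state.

The final amplitudes are 1/2 on |1000>, -exp(3*I*pi/4)/2 on |1010>, 1/2 on |1100>, -exp(3*I*pi/4)/2 on |1110>, and 0 on every other basis state.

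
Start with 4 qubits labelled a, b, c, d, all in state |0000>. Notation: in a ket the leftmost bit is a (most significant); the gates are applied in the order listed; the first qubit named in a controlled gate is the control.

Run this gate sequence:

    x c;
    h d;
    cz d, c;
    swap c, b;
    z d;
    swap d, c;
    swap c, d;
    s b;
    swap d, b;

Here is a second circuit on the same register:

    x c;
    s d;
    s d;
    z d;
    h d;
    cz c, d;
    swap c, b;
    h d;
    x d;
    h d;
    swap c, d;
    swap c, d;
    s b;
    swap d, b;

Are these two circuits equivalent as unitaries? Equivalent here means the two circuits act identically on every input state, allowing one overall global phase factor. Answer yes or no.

Yes — the two circuits implement the same unitary up to a global phase.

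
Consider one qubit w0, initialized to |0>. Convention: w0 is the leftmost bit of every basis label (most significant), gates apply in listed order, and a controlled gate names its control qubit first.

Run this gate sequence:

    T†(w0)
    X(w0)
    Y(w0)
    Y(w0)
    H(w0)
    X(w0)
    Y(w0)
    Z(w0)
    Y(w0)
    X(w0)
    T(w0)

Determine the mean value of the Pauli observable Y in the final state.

In the final state, Y has expectation sqrt(2)/2.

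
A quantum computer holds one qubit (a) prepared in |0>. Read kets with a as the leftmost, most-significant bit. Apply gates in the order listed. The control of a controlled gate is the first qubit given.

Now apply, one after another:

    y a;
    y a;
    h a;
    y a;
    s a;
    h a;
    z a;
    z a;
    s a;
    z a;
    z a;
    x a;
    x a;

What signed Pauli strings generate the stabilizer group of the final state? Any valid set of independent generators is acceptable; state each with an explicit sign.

The stabilizer group can be generated by -X, among other valid generating sets.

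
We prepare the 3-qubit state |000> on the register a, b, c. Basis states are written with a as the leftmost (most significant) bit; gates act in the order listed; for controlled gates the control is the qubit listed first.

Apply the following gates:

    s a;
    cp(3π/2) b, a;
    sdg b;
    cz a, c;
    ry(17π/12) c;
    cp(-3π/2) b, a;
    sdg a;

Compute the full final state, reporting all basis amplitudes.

After the circuit, the state carries amplitude -sqrt(3*sqrt(2) + 6)/4 + sqrt(2 - sqrt(2))/4 on |000>, sqrt(6 - 3*sqrt(2))/4 + sqrt(sqrt(2) + 2)/4 on |001>, and 0 on every other basis state.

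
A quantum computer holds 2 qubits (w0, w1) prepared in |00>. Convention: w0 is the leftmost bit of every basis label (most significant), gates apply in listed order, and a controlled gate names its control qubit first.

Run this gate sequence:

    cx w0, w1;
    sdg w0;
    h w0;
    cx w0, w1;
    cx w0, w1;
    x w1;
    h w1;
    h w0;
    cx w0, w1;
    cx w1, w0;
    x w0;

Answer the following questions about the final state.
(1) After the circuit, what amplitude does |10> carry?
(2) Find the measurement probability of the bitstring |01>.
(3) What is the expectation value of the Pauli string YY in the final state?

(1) |10> carries amplitude sqrt(2)/2 in the final state.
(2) The probability of measuring |01> is 1/2.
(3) In the final state, YY has expectation -1.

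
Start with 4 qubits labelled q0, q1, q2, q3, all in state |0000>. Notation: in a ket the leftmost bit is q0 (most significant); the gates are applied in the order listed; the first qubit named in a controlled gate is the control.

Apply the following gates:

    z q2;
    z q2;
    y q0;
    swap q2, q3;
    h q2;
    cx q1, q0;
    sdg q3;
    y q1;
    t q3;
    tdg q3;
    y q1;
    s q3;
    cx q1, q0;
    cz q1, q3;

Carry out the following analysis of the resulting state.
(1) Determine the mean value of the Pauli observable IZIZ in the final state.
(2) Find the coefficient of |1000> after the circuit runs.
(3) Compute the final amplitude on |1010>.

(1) In the final state, IZIZ has expectation 1. Key observation: steps 6-13 multiply out to the identity, so the circuit reduces to the remaining gates.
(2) The final state's coefficient on |1000> equals sqrt(2)*I/2.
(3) |1010> carries amplitude sqrt(2)*I/2 in the final state.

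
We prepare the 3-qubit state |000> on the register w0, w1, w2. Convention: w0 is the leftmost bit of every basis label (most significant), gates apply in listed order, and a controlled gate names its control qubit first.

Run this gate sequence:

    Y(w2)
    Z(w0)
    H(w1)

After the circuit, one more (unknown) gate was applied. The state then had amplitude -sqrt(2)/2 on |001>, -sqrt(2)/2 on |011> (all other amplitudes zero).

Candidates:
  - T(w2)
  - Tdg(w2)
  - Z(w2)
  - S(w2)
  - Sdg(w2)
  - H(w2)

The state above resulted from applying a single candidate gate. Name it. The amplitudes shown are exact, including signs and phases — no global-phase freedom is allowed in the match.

The applied gate was S(w2).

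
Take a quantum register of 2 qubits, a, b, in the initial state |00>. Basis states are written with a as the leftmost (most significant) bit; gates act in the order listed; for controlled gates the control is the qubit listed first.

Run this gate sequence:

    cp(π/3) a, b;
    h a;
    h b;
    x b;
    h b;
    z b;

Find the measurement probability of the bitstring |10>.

The probability of measuring |10> is 1/2. Key observation: the block from step 3 through step 6 cancels to the identity and can be dropped.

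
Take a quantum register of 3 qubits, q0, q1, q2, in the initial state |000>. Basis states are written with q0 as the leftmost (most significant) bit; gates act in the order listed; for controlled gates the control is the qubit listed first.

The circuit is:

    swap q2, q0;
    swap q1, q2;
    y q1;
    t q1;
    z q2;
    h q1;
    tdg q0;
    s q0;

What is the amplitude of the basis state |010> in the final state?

|010> carries amplitude -sqrt(2)*exp(3*I*pi/4)/2 in the final state.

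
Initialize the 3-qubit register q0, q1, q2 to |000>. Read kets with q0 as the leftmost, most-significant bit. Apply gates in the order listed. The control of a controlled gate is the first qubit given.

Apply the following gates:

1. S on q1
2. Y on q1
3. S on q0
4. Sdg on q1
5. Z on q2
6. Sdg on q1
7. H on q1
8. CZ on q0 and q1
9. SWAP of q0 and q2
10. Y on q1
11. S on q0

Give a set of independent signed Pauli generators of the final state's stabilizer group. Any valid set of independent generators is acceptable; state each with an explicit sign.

One valid set of independent stabilizer generators is +IXI, +ZII, +IIZ (any independent generating set of the same group is equally correct).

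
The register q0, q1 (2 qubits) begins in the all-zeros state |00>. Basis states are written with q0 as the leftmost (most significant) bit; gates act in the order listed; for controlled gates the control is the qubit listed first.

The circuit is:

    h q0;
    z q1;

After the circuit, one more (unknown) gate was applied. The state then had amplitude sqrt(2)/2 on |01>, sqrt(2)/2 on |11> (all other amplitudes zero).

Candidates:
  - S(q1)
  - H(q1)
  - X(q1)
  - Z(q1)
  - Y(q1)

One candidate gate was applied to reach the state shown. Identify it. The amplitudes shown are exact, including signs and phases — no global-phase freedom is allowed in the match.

It was X(q1) that produced the state shown.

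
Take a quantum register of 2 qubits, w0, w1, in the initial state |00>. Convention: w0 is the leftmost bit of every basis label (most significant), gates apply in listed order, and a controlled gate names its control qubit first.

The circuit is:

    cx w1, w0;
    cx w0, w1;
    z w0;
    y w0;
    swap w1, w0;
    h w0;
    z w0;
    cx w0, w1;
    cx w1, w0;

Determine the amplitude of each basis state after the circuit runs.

The resulting statevector has amplitude 0 on |00>, 0 on |01>, -sqrt(2)*I/2 on |10>, sqrt(2)*I/2 on |11>.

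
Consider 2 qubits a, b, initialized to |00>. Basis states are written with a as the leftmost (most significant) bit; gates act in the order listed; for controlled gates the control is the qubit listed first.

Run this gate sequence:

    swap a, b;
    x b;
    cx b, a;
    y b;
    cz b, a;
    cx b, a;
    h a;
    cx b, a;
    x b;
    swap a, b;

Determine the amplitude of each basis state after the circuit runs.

After the circuit, the state carries amplitude 0 on |00>, 0 on |01>, -sqrt(2)*I/2 on |10>, sqrt(2)*I/2 on |11>.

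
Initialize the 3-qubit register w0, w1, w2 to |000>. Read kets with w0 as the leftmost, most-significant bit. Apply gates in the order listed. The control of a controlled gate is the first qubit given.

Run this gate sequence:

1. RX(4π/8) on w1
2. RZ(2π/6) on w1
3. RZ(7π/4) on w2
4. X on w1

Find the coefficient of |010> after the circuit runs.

The amplitude on |010> is sqrt(2)*exp(23*I*pi/24)/2.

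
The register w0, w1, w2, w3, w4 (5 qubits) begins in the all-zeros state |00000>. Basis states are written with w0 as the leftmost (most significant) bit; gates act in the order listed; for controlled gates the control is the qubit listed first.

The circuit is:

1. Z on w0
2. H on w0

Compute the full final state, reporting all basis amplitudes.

The final amplitudes are sqrt(2)/2 on |00000>, sqrt(2)/2 on |10000>, and 0 on every other basis state.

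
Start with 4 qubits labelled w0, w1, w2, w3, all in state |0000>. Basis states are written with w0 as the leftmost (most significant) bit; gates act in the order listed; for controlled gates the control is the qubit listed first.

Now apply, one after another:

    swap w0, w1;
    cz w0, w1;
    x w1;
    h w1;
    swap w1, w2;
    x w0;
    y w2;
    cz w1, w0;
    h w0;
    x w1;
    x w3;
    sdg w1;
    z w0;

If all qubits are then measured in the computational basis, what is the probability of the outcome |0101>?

Outcome |0101> occurs with probability 1/4.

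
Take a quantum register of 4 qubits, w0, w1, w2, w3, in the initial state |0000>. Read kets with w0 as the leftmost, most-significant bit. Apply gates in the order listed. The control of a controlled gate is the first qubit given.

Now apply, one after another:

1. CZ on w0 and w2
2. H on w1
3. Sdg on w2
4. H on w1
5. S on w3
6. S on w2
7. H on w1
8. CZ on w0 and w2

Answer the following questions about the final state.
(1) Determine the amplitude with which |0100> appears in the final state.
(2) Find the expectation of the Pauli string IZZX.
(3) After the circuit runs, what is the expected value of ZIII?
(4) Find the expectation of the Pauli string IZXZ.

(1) The amplitude on |0100> is sqrt(2)/2.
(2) In the final state, IZZX has expectation 0.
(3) The observable ZIII averages to 1.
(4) In the final state, IZXZ has expectation 0.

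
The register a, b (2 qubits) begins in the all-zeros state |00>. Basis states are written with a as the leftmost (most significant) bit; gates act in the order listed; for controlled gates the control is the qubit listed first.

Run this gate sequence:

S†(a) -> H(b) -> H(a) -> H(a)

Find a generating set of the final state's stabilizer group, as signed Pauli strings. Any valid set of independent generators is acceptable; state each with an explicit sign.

The final state is stabilized by the group generated by +IX, +ZI; other independent generating sets are equally valid. Key observation: the block from step 3 through step 4 cancels to the identity and can be dropped.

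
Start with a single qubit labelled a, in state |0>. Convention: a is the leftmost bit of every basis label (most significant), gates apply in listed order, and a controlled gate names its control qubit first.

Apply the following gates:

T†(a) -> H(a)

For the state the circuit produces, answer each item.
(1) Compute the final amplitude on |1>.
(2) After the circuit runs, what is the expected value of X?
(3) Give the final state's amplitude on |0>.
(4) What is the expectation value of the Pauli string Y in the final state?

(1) The final state's coefficient on |1> equals sqrt(2)/2.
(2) The expectation value of X is 1.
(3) |0> carries amplitude sqrt(2)/2 in the final state.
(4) The observable Y averages to 0.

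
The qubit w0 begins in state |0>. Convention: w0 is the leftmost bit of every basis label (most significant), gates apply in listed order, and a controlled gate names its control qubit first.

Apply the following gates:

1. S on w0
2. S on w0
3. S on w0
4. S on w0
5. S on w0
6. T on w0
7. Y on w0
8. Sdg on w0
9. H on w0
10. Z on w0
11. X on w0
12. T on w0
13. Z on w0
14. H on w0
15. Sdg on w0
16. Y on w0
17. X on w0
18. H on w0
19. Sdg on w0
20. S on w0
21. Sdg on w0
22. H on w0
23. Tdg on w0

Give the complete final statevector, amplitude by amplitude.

The resulting statevector has amplitude (-1 - I)*exp(I*pi/4)/2 on |0>, (1 - I)*exp(3*I*pi/4)/2 on |1>. Key observation: steps 1-4 multiply out to the identity, so the circuit reduces to the remaining gates.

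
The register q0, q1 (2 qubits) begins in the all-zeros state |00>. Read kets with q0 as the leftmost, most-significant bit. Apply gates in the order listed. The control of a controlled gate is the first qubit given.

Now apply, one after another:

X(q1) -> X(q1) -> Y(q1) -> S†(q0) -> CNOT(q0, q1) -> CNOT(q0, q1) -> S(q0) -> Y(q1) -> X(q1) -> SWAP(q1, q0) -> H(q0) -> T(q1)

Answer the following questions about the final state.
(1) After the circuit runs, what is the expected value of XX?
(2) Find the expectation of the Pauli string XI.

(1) The expectation value of XX is 0. Key observation: gates 2-9 undo each other exactly, leaving only the rest of the circuit to track.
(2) In the final state, XI has expectation -1.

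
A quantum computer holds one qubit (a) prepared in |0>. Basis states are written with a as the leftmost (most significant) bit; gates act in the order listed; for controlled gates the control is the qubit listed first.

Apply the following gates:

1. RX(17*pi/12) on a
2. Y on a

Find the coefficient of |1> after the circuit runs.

The amplitude on |1> is -I*sqrt(3*sqrt(2) + 6)/4 + I*sqrt(2 - sqrt(2))/4.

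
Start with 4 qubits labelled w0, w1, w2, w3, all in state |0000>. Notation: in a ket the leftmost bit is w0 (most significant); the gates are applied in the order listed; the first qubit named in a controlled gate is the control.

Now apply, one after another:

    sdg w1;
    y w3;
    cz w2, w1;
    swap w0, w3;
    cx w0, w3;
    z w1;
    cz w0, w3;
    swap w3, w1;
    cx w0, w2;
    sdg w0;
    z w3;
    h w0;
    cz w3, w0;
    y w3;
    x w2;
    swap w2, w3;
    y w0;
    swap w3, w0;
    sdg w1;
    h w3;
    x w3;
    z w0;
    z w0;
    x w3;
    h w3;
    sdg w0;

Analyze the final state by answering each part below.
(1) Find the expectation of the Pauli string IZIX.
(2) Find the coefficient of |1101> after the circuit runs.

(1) The observable IZIX averages to -1. Key observation: the block from step 20 through step 25 cancels to the identity and can be dropped.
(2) The amplitude on |1101> is 0.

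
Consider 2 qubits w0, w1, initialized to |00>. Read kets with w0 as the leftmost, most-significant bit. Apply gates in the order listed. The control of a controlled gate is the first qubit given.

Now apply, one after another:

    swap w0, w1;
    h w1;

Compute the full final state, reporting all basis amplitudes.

The final amplitudes are sqrt(2)/2 on |00>, sqrt(2)/2 on |01>, 0 on |10>, 0 on |11>.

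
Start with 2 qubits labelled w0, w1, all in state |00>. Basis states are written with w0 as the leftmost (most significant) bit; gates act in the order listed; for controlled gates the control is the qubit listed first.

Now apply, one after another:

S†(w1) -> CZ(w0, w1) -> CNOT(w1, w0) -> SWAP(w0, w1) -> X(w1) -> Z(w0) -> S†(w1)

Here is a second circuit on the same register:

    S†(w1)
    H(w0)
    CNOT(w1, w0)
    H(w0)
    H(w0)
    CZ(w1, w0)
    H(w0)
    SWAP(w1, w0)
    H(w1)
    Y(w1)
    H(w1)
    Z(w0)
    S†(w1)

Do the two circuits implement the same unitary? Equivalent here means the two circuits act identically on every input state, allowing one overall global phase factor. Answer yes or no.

No — the two circuits implement different unitaries, even allowing a global phase.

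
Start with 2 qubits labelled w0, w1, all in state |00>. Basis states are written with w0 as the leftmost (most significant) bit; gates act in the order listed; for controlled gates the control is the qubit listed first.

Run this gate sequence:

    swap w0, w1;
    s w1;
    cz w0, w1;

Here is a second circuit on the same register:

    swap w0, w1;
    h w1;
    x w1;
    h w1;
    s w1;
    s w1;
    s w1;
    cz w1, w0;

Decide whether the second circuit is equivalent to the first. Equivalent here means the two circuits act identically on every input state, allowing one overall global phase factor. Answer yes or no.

Yes, they are equivalent — the unitaries differ by at most a global phase.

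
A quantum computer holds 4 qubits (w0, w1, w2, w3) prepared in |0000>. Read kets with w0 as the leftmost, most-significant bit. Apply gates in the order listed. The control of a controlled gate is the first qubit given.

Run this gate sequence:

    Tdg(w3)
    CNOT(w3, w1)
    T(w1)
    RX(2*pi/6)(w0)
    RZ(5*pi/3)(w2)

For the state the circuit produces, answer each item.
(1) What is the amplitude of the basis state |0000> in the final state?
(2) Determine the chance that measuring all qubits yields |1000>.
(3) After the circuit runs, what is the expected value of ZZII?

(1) |0000> carries amplitude -sqrt(3)*exp(I*pi/6)/2 in the final state.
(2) The probability of measuring |1000> is 1/4.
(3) The observable ZZII averages to 1/2.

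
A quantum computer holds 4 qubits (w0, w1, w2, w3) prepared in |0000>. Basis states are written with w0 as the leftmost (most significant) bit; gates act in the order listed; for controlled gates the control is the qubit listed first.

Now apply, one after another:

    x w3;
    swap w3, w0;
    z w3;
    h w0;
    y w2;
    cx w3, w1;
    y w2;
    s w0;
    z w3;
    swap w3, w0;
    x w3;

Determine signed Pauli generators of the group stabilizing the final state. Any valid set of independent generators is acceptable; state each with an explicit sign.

One valid set of independent stabilizer generators is +IIIY, +ZIII, +IZII, +IIZI (any independent generating set of the same group is equally correct).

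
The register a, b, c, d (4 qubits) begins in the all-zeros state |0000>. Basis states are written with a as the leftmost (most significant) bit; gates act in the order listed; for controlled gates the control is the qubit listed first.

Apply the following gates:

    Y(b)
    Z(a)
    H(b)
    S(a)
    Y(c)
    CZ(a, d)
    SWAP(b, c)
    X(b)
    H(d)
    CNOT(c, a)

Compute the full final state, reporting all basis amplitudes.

The resulting statevector has amplitude -1/2 on |0000>, -1/2 on |0001>, 1/2 on |1010>, 1/2 on |1011>, and 0 on every other basis state.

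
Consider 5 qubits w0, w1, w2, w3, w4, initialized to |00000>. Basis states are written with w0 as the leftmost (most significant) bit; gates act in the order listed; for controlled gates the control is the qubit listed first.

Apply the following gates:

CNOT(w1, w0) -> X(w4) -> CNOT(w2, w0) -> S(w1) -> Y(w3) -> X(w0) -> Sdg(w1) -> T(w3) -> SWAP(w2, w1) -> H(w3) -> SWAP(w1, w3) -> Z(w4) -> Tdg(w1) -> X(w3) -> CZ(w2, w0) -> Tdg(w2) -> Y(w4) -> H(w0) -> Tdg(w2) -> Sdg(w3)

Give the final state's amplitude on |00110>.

The final state's coefficient on |00110> equals 0.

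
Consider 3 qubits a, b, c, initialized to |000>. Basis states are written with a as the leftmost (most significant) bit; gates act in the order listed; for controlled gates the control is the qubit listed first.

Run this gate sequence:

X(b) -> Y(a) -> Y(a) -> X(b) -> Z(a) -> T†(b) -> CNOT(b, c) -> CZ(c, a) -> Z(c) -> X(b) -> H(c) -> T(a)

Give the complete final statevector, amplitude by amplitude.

The resulting statevector has amplitude sqrt(2)/2 on |010>, sqrt(2)/2 on |011>, and 0 on every other basis state. Key observation: the block from step 1 through step 4 cancels to the identity and can be dropped.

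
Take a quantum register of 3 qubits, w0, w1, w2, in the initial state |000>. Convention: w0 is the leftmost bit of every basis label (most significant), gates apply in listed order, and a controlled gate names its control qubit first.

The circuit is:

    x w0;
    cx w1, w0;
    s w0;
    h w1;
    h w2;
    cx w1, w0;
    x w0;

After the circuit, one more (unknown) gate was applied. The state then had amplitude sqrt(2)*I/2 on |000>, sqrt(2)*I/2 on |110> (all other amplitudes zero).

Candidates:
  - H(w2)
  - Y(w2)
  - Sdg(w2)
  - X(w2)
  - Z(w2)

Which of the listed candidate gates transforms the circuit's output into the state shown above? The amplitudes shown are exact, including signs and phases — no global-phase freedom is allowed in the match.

It was H(w2) that produced the state shown.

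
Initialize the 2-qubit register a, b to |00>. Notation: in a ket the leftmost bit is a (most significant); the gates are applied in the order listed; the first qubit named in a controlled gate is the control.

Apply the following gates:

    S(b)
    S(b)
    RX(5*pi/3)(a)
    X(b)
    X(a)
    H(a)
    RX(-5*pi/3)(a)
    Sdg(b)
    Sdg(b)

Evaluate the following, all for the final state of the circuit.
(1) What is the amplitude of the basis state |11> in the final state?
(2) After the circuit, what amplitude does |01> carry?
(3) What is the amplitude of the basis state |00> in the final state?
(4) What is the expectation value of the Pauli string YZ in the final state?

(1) The final state's coefficient on |11> equals sqrt(2)/4.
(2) The final state's coefficient on |01> equals -sqrt(2)/2 - sqrt(6)*I/4.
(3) |00> carries amplitude 0 in the final state.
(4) The expectation value of YZ is -sqrt(3)/4.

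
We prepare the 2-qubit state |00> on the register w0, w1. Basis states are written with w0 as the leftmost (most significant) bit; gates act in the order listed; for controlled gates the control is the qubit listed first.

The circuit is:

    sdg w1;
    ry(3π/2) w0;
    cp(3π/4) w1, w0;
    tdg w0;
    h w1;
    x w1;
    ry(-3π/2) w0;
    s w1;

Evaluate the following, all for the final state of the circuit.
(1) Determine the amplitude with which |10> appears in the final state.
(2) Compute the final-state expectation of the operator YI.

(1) The final state's coefficient on |10> equals sqrt(2)*(1 + exp(3*I*pi/4))/4.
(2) In the final state, YI has expectation sqrt(2)/2.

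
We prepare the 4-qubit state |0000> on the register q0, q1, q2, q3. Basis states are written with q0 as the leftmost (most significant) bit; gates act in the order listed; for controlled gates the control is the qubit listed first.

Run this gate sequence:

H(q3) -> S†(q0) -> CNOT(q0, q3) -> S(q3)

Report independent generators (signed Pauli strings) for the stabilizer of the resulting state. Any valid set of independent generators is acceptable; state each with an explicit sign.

The stabilizer group can be generated by +IIIY, +ZIII, +IZII, +IIZI, among other valid generating sets.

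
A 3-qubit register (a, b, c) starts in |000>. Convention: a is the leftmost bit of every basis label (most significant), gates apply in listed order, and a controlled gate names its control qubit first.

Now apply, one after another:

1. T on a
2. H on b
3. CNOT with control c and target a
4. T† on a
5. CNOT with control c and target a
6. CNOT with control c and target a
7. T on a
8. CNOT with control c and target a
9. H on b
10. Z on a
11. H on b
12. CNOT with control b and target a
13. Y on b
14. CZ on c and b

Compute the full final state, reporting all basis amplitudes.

The final amplitudes are sqrt(2)*I/2 on |010>, -sqrt(2)*I/2 on |100>, and 0 on every other basis state. Key observation: gates 2-9 undo each other exactly, leaving only the rest of the circuit to track.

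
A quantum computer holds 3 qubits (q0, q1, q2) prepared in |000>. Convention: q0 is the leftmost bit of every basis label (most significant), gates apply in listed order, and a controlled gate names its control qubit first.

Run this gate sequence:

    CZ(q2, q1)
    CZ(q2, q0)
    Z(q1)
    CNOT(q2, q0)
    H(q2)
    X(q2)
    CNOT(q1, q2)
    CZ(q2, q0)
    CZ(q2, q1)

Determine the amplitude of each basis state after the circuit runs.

The final amplitudes are sqrt(2)/2 on |000>, sqrt(2)/2 on |001>, and 0 on every other basis state.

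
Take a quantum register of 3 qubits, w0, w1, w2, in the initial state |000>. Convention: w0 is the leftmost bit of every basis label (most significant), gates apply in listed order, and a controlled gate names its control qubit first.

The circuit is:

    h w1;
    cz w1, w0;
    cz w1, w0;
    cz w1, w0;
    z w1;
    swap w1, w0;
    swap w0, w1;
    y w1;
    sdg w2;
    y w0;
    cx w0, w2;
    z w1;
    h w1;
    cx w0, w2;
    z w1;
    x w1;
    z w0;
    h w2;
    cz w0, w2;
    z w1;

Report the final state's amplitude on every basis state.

The final amplitudes are -sqrt(2)/2 on |100>, sqrt(2)/2 on |101>, and 0 on every other basis state.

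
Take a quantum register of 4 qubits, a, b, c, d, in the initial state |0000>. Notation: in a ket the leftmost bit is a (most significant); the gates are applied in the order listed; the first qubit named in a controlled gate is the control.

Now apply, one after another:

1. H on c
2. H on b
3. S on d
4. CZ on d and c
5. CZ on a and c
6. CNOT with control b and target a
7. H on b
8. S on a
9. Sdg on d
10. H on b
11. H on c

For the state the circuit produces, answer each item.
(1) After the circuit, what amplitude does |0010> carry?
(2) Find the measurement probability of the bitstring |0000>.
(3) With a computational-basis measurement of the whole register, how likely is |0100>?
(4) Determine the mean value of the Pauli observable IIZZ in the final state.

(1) The final state's coefficient on |0010> equals 0.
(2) A full measurement returns |0000> with probability 1/2.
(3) Outcome |0100> occurs with probability 0.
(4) In the final state, IIZZ has expectation 1.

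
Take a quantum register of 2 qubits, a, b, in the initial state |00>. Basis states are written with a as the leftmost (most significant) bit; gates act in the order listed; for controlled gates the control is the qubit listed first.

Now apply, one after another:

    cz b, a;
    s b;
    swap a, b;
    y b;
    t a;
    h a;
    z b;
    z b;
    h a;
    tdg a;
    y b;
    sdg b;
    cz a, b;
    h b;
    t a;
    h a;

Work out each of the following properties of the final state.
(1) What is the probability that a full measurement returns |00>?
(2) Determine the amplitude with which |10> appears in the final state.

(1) Outcome |00> occurs with probability 1/4.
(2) |10> carries amplitude 1/2 in the final state.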